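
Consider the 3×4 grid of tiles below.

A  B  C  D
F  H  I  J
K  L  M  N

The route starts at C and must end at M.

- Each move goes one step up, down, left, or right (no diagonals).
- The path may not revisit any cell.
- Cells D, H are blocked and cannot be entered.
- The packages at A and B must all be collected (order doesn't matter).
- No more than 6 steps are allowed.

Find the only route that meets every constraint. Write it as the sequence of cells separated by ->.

Any route must reach A and B and still end at M within 6 moves, so the order of the required stops is forced.
Route from C: 2× left (reaching A), 2× down (reaching K), 2× right (reaching M) — 6 moves in all.
Check: all required cells visited; 6 ≤ 6 moves.

C -> B -> A -> F -> K -> L -> M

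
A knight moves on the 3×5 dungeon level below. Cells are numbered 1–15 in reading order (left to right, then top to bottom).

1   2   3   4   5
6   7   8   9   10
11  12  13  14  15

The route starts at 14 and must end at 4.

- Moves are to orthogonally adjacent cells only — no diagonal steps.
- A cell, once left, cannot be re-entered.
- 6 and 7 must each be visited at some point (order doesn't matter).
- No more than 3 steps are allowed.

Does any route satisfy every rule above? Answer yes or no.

no

Even ignoring the no-revisit rule, getting from 14 to 4, taking the cheapest ordering 14 → 6 → 7 → 4 needs at least 4 + 1 + 3 = 8 moves (Manhattan distance per leg), which exceeds the 3-move limit.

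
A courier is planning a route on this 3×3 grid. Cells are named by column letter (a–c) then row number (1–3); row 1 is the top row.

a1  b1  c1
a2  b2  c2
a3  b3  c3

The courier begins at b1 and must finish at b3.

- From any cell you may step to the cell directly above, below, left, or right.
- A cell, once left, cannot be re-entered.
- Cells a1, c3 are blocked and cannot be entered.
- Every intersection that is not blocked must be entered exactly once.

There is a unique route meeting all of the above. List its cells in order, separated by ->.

Need to visit all 7 open cells exactly once, starting at b1 and ending at b3.
Cell c1 has only two open neighbours (c2 and b1), so the path must pass straight through it: one of those is the cell it's entered from and the other is where it exits.
Route from b1: right 1 to c1, down 1 to c2, left 2 to a2, down 1 to a3, right 1 to b3 — 6 moves in all.
Check: all 7 open cells covered.

b1 -> c1 -> c2 -> b2 -> a2 -> a3 -> b3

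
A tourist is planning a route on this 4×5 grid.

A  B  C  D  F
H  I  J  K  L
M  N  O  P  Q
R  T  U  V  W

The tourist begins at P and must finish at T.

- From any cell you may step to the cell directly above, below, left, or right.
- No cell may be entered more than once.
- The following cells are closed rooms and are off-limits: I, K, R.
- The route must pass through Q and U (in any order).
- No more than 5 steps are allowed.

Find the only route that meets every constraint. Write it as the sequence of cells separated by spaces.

The budget equals the shortest possible length, so every move has to be on a shortest route through the required cells.
Route from P: right to Q, down to W, 3× left (reaching T) — 5 moves in all.
Check: all required cells visited; 5 ≤ 5 moves.

P Q W V U T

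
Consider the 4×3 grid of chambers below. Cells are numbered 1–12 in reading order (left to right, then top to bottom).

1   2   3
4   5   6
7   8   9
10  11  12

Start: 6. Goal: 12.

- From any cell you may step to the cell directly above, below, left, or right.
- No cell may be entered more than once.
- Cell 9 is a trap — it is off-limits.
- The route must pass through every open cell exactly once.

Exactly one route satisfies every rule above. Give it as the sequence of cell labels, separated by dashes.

6 - 3 - 2 - 1 - 4 - 5 - 8 - 7 - 10 - 11 - 12

Need to visit all 11 open cells exactly once, starting at 6 and ending at 12.
Cell 1 has only two open neighbours (4 and 2), so the path must pass straight through it: one of those is the cell it's entered from and the other is where it exits.
Route from 6: up 1 to 3, left 2 to 1, down 1 to 4, right 1 to 5, down 1 to 8, left 1 to 7, down 1 to 10, right 2 to 12 — 10 moves in all.
Check: all 11 open cells covered.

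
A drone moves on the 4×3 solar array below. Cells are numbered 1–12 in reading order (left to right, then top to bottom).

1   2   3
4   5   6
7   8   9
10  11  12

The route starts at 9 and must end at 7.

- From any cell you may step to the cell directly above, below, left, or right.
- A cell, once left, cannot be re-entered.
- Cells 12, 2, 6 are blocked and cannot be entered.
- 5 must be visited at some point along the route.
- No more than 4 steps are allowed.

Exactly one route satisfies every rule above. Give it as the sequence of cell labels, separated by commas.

9, 8, 5, 4, 7

The budget equals the shortest possible length, so every move has to be on a shortest route through the required cells.
Route from 9: left 1 to 8, up 1 to 5, left 1 to 4, down 1 to 7 — 4 moves in all.
Check: all required cells visited; 4 ≤ 4 moves.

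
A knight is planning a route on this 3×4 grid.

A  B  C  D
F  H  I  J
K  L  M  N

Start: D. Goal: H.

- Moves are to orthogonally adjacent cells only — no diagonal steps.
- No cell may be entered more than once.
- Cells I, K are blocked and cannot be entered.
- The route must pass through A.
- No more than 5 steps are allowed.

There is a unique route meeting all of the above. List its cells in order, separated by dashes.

D - C - B - A - F - H

The budget equals the shortest possible length, so every move has to be on a shortest route through the required cells.
Route from D: left 3 to A, down 1 to F, right 1 to H — 5 moves in all.
Check: all required cells visited; 5 ≤ 5 moves.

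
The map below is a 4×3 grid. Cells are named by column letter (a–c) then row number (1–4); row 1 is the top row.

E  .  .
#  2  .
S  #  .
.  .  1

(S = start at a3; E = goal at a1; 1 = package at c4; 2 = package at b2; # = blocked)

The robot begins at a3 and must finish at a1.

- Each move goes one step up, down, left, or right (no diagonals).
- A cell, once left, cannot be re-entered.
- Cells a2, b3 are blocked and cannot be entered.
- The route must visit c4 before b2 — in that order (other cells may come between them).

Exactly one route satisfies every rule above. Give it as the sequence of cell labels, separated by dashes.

The waypoints must appear in the order c4, b2, with no cell reused.
Route from a3: down 1 to a4, right 2 to c4, up 2 to c2, left 1 to b2, up 1 to b1, left 1 to a1 — 8 moves in all.
Check: order respected (1 at step 3, 2 at step 6).

a3 - a4 - b4 - c4 - c3 - c2 - b2 - b1 - a1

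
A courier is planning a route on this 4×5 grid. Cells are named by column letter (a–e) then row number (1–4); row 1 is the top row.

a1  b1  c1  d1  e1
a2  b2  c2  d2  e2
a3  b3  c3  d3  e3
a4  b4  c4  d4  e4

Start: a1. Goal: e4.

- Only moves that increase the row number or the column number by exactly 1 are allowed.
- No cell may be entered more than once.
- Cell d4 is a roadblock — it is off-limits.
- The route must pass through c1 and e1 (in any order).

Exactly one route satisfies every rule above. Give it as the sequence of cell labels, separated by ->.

a1 -> b1 -> c1 -> d1 -> e1 -> e2 -> e3 -> e4

Moves only go right or down, so the column and row indices never decrease.
Route from a1: 4× right (reaching e1), 3× down (reaching e4) — 7 moves in all.
Check: all required cells visited.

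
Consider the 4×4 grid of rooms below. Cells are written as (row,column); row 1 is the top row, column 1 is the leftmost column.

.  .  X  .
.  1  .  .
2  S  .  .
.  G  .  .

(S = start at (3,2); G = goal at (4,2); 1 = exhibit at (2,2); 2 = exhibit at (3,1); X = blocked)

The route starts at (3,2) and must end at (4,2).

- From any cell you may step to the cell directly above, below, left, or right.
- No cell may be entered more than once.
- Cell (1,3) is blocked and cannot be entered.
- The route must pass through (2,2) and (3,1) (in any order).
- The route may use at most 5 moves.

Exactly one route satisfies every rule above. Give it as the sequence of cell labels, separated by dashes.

(3,2) - (2,2) - (2,1) - (3,1) - (4,1) - (4,2)

Any route must reach (2,2) and (3,1) and still end at (4,2) within 5 moves, so the order of the required stops is forced.
Route from (3,2): up 1 to (2,2), left 1 to (2,1), down 2 to (4,1), right 1 to (4,2) — 5 moves in all.
Check: all required cells visited; 5 ≤ 5 moves.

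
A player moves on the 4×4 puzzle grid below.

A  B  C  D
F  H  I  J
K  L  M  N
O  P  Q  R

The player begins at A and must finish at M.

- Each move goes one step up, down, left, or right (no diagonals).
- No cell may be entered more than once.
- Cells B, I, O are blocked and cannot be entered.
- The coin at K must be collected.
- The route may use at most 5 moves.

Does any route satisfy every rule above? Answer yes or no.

yes

One route that works: A → F → K → L → M.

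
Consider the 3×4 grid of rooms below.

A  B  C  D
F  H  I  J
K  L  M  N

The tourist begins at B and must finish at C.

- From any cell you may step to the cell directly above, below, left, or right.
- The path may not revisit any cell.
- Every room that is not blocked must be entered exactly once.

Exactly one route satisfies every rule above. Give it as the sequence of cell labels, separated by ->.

B -> A -> F -> K -> L -> H -> I -> M -> N -> J -> D -> C

Need to visit all 12 open cells exactly once, starting at B and ending at C.
Cell N has only two open neighbours (J and M), so the path must pass straight through it: one of those is the cell it's entered from and the other is where it exits.
Route from B: left to A, 2× down (reaching K), right to L, up to H, right to I, down to M, right to N, 2× up (reaching D), left to C — 11 moves in all.
Check: all 12 open cells covered.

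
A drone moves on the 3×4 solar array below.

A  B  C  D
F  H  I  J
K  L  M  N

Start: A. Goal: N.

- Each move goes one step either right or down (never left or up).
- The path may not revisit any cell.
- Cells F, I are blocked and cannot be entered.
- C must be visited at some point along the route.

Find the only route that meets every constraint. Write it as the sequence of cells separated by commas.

A, B, C, D, J, N

Moves only go right or down, so the column and row indices never decrease.
Route from A: right 3 to D, down 2 to N — 5 moves in all.
Check: all required cells visited.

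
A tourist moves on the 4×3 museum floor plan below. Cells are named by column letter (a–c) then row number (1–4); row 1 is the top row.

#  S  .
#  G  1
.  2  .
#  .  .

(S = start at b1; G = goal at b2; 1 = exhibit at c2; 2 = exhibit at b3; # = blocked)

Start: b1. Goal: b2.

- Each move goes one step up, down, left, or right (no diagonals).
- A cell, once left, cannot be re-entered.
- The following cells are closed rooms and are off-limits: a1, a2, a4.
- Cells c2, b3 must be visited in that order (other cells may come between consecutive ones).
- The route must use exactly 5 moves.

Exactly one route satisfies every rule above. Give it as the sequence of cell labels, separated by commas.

b1, c1, c2, c3, b3, b2

The waypoints must appear in the order c2, b3, with no cell reused.
Route from b1: right 1 to c1, down 2 to c3, left 1 to b3, up 1 to b2 — 5 moves in all.
Check: order respected (1 at step 2, 2 at step 4); 5 moves as required.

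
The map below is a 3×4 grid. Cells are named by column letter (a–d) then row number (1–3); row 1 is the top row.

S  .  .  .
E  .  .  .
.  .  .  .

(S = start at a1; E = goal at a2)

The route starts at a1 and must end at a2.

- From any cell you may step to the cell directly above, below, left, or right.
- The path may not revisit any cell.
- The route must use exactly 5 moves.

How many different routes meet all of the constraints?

2

Need simple routes of exactly 5 moves from a1 to a2 (Manhattan distance 1, so 2 moves are spent on a detour and 2 undoing it).
Enumerating: a1 b1 b2 b3 a3 a2 | a1 b1 c1 c2 b2 a2.
That gives 2 routes.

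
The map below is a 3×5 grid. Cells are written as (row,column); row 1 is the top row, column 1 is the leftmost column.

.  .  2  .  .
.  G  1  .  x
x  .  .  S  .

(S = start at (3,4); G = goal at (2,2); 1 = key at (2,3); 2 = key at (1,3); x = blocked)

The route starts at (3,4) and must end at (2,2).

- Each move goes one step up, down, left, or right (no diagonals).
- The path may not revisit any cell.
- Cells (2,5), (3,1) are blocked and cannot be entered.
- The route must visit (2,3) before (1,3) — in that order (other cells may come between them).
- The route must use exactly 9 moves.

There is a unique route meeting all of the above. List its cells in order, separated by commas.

(3,4), (3,3), (2,3), (2,4), (1,4), (1,3), (1,2), (1,1), (2,1), (2,2)

The waypoints must appear in the order (2,3), (1,3), with no cell reused.
Route from (3,4): left 1 to (3,3), up 1 to (2,3), right 1 to (2,4), up 1 to (1,4), left 3 to (1,1), down 1 to (2,1), right 1 to (2,2) — 9 moves in all.
Check: order respected (1 at step 2, 2 at step 5); 9 moves as required.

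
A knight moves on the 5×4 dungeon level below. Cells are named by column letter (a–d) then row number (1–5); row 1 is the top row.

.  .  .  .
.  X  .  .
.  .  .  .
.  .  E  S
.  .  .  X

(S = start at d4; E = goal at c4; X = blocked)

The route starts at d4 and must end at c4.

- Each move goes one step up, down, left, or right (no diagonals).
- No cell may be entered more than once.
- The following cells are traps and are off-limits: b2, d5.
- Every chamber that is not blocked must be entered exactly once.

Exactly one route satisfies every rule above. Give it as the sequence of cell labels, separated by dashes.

Need to visit all 18 open cells exactly once, starting at d4 and ending at c4.
Route from d4: up 1 to d3, left 1 to c3, up 1 to c2, right 1 to d2, up 1 to d1, left 3 to a1, down 2 to a3, right 1 to b3, down 1 to b4, left 1 to a4, down 1 to a5, right 2 to c5, up 1 to c4 — 17 moves in all.
Check: all 18 open cells covered.

d4 - d3 - c3 - c2 - d2 - d1 - c1 - b1 - a1 - a2 - a3 - b3 - b4 - a4 - a5 - b5 - c5 - c4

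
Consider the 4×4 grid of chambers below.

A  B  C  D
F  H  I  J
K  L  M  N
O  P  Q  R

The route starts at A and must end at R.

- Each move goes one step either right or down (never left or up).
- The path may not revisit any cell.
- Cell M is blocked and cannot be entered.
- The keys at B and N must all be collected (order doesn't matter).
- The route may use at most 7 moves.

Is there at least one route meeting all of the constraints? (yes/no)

yes

One route that works: A → B → H → I → J → N → R.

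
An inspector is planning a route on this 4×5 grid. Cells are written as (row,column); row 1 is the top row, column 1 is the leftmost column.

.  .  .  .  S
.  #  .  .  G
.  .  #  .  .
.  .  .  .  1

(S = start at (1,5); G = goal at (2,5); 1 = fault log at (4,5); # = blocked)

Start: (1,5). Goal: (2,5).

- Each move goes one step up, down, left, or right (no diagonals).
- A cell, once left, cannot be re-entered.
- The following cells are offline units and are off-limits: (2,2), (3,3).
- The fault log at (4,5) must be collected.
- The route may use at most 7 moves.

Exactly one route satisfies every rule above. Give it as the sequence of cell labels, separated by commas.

The 7-move cap with required stops at (4,5) leaves no slack for detours.
Route from (1,5): left to (1,4), 3× down (reaching (4,4)), right to (4,5), 2× up (reaching (2,5)) — 7 moves in all.
Check: all required cells visited; 7 ≤ 7 moves.

(1,5), (1,4), (2,4), (3,4), (4,4), (4,5), (3,5), (2,5)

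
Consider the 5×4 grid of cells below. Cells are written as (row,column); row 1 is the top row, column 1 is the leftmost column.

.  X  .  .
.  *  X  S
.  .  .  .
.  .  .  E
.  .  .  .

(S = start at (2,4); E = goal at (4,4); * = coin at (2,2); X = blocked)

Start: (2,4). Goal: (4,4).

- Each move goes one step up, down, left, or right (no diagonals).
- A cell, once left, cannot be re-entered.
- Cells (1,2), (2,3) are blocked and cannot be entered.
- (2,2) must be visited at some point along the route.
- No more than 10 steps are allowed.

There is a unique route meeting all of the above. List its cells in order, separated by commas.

Any route must reach (2,2) and still end at (4,4) within 10 moves, so the order of the required stops is forced.
Route from (2,4): down 1 to (3,4), left 2 to (3,2), up 1 to (2,2), left 1 to (2,1), down 2 to (4,1), right 3 to (4,4) — 10 moves in all.
Check: all required cells visited; 10 ≤ 10 moves.

(2,4), (3,4), (3,3), (3,2), (2,2), (2,1), (3,1), (4,1), (4,2), (4,3), (4,4)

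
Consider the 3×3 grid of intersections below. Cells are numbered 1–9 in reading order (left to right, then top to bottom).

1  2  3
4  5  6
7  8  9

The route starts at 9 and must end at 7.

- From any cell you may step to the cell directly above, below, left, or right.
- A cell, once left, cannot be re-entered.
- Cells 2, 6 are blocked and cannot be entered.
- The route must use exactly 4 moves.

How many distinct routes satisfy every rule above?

1

Need simple routes of exactly 4 moves from 9 to 7 (Manhattan distance 2, so 1 moves are spent on a detour and 1 undoing it).
Enumerating: 9 8 5 4 7.
That gives 1 route.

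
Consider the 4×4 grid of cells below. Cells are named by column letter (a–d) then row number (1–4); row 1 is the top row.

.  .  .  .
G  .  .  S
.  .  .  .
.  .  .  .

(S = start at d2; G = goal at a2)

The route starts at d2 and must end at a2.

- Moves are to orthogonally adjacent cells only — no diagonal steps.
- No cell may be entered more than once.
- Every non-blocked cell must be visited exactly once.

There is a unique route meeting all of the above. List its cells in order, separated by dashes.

d2 - d1 - c1 - c2 - c3 - d3 - d4 - c4 - b4 - a4 - a3 - b3 - b2 - b1 - a1 - a2

Need to visit all 16 open cells exactly once, starting at d2 and ending at a2.
Cell a4 has only two open neighbours (a3 and b4), so the path must pass straight through it: one of those is the cell it's entered from and the other is where it exits.
Route from d2: up 1 to d1, left 1 to c1, down 2 to c3, right 1 to d3, down 1 to d4, left 3 to a4, up 1 to a3, right 1 to b3, up 2 to b1, left 1 to a1, down 1 to a2 — 15 moves in all.
Check: all 16 open cells covered.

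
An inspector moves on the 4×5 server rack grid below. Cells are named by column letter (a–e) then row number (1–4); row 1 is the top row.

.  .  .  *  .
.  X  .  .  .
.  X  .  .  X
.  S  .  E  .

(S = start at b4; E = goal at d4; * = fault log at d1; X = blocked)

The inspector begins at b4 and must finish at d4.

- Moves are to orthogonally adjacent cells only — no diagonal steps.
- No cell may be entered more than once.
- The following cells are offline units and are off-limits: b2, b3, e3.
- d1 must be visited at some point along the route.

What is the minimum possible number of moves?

8

Any route passes through d1 somewhere between b4 and d4. Summing Manhattan distances along the two legs (b4 → d1 → d4) gives a lower bound of 5 + 3 = 8 moves.
A route of 8 moves achieves this: b4 → c4 → c3 → c2 → c1 → d1 → d2 → d3 → d4.
Since 8 matches the lower bound, it is optimal.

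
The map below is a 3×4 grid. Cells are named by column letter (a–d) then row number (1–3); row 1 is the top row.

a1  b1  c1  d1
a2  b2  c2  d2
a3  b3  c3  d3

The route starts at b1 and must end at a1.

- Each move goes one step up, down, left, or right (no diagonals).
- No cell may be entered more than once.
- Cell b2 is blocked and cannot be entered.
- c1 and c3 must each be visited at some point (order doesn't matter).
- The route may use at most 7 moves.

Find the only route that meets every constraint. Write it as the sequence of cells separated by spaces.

The 7-move cap with required stops at c1, c3 leaves no slack for detours.
Route from b1: right 1 to c1, down 2 to c3, left 2 to a3, up 2 to a1 — 7 moves in all.
Check: all required cells visited; 7 ≤ 7 moves.

b1 c1 c2 c3 b3 a3 a2 a1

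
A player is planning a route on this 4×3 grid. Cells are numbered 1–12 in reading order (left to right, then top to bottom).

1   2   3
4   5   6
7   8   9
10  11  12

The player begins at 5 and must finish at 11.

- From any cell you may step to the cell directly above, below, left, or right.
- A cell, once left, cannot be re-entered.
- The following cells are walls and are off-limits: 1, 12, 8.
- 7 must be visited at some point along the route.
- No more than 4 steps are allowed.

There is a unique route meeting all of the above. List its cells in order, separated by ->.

The budget equals the shortest possible length, so every move has to be on a shortest route through the required cells.
Route from 5: left 1 to 4, down 2 to 10, right 1 to 11 — 4 moves in all.
Check: all required cells visited; 4 ≤ 4 moves.

5 -> 4 -> 7 -> 10 -> 11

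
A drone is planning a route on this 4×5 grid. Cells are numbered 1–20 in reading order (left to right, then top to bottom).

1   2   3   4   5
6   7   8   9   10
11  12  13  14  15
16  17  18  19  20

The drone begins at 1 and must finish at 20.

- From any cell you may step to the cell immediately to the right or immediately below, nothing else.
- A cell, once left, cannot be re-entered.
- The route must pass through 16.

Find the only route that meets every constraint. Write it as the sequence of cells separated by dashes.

1 - 6 - 11 - 16 - 17 - 18 - 19 - 20

Moves only go right or down, so the column and row indices never decrease.
Route from 1: down 3 to 16, right 4 to 20 — 7 moves in all.
Check: all required cells visited.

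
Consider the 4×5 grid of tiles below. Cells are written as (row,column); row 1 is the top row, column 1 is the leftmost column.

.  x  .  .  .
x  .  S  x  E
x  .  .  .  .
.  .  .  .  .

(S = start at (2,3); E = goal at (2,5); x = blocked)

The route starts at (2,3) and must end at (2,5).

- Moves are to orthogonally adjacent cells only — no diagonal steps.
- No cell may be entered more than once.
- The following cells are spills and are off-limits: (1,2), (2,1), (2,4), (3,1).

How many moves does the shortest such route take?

4

The Manhattan distance from (2,3) to (2,5) is |2−2| + |3−5| = 2, so at least 2 moves are needed.
That bound ignores the blocked cells. Measuring each leg by the fewest moves that actually steer around them ((2,3)→(2,5): 4) raises the lower bound to 4.
A route of 4 moves exists: (2,3) → (1,3) → (1,4) → (1,5) → (2,5).
Since 4 matches that lower bound, it is optimal.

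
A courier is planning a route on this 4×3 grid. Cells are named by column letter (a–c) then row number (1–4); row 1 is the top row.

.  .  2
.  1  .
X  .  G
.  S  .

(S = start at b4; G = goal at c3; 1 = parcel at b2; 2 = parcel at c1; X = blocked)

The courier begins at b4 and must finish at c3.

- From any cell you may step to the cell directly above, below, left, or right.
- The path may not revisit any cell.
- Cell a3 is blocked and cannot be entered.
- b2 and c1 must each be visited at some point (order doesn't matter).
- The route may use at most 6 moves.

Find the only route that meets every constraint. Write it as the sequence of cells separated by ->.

b4 -> b3 -> b2 -> b1 -> c1 -> c2 -> c3

Any route must reach b2 and c1 and still end at c3 within 6 moves, so the order of the required stops is forced.
Route from b4: up 3 to b1, right 1 to c1, down 2 to c3 — 6 moves in all.
Check: all required cells visited; 6 ≤ 6 moves.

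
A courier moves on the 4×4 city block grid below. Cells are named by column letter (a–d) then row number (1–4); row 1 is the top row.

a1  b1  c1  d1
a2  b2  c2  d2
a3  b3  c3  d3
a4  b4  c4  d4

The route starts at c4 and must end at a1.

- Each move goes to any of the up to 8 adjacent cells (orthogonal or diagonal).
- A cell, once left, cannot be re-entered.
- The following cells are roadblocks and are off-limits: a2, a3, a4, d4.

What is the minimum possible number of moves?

With diagonal moves allowed, the Chebyshev distance max(|Δrow|,|Δcol|) from c4 to a1 is 3, so at least 3 moves are needed.
A route of 3 moves achieves this: c4 → b3 → b2 → a1.
Since 3 matches the lower bound, it is optimal.

3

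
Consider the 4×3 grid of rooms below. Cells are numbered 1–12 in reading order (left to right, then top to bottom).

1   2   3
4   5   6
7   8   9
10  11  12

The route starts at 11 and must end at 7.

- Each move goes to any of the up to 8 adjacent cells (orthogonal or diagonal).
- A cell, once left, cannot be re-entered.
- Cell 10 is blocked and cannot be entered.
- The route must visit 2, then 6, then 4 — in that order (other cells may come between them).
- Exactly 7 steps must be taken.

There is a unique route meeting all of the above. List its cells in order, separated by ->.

11 -> 9 -> 5 -> 2 -> 6 -> 8 -> 4 -> 7

The waypoints must appear in the order 2, 6, 4, with no cell reused.
Route from 11: up-right to 9, up-left to 5, up to 2, down-right to 6, down-left to 8, up-left to 4, down to 7 — 7 moves in all.
Check: order respected (2 at step 3, 6 at step 4, 4 at step 6); 7 moves as required.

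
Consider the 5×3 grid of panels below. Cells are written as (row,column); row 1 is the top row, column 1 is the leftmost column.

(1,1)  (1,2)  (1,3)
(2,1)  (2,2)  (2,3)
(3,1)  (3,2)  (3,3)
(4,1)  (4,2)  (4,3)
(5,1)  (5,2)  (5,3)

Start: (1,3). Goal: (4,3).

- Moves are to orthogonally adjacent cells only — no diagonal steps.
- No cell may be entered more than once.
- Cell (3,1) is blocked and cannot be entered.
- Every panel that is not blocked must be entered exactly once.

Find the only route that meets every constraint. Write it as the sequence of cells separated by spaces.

Need to visit all 14 open cells exactly once, starting at (1,3) and ending at (4,3).
Route from (1,3): 2× left (reaching (1,1)), down to (2,1), 2× right (reaching (2,3)), down to (3,3), left to (3,2), down to (4,2), left to (4,1), down to (5,1), 2× right (reaching (5,3)), up to (4,3) — 13 moves in all.
Check: all 14 open cells covered.

(1,3) (1,2) (1,1) (2,1) (2,2) (2,3) (3,3) (3,2) (4,2) (4,1) (5,1) (5,2) (5,3) (4,3)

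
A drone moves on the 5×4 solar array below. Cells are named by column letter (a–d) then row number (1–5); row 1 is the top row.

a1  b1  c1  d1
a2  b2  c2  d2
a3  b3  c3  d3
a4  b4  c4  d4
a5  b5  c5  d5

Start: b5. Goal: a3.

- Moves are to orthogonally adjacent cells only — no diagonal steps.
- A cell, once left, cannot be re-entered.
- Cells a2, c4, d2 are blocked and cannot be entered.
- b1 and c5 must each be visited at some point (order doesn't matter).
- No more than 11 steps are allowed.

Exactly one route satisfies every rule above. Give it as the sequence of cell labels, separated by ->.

The 11-move cap with required stops at b1, c5 leaves no slack for detours.
Route from b5: 2× right (reaching d5), 2× up (reaching d3), left to c3, 2× up (reaching c1), left to b1, 2× down (reaching b3), left to a3 — 11 moves in all.
Check: all required cells visited; 11 ≤ 11 moves.

b5 -> c5 -> d5 -> d4 -> d3 -> c3 -> c2 -> c1 -> b1 -> b2 -> b3 -> a3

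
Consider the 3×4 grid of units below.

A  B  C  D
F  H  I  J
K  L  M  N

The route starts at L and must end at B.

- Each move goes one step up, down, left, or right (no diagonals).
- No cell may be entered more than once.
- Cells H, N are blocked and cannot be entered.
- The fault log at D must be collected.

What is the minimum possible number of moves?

6

Any route passes through D somewhere between L and B. Summing Manhattan distances along the two legs (L → D → B) gives a lower bound of 4 + 2 = 6 moves.
A route of 6 moves achieves this: L → M → I → J → D → C → B.
Since 6 matches the lower bound, it is optimal.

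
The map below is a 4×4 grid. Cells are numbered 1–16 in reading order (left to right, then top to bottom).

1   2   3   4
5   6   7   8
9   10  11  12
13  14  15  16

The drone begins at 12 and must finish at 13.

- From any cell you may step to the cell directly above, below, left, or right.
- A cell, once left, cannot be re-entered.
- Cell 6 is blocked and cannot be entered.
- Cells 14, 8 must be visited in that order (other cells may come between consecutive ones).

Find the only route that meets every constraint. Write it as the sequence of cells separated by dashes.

12 - 16 - 15 - 14 - 10 - 11 - 7 - 8 - 4 - 3 - 2 - 1 - 5 - 9 - 13

The waypoints must appear in the order 14, 8, with no cell reused.
Route from 12: down to 16, 2× left (reaching 14), up to 10, right to 11, up to 7, right to 8, up to 4, 3× left (reaching 1), 3× down (reaching 13) — 14 moves in all.
Check: order respected (14 at step 3, 8 at step 7).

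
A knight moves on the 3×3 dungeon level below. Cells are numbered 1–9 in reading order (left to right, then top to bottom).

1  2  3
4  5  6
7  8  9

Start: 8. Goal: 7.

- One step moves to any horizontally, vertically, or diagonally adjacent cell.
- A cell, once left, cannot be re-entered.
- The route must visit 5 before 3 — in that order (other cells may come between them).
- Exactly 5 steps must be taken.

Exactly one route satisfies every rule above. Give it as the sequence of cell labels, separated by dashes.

The waypoints must appear in the order 5, 3, with no cell reused.
Route from 8: up 1 to 5, up-right 1 to 3, left 1 to 2, down-left 1 to 4, down 1 to 7 — 5 moves in all.
Check: order respected (5 at step 1, 3 at step 2); 5 moves as required.

8 - 5 - 3 - 2 - 4 - 7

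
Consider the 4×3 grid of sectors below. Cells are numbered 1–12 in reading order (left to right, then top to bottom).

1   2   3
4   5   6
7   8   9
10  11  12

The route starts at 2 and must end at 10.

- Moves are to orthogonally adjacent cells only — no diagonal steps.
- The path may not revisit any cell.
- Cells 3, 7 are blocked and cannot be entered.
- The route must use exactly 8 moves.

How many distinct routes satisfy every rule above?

Need simple routes of exactly 8 moves from 2 to 10 (Manhattan distance 4, so 2 moves are spent on a detour and 2 undoing it).
Enumerating: 2 1 4 5 8 9 12 11 10 | 2 1 4 5 6 9 12 11 10 | 2 1 4 5 6 9 8 11 10.
That gives 3 routes.

3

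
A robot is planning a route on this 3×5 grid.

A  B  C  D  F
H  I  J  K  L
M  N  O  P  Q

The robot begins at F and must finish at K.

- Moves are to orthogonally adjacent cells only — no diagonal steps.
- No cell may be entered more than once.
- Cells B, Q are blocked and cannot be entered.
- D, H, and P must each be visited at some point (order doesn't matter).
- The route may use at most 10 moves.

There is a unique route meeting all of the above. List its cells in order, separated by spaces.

F D C J I H M N O P K

The 10-move cap with required stops at D, H, P leaves no slack for detours.
Route from F: left 2 to C, down 1 to J, left 2 to H, down 1 to M, right 3 to P, up 1 to K — 10 moves in all.
Check: all required cells visited; 10 ≤ 10 moves.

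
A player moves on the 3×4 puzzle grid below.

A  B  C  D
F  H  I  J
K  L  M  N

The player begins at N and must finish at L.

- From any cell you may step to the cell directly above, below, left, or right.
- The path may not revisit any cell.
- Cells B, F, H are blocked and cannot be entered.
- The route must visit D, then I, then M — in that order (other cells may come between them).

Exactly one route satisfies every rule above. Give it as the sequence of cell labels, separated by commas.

N, J, D, C, I, M, L

The waypoints must appear in the order D, I, M, with no cell reused.
Route from N: up 2 to D, left 1 to C, down 2 to M, left 1 to L — 6 moves in all.
Check: order respected (D at step 2, I at step 4, M at step 5).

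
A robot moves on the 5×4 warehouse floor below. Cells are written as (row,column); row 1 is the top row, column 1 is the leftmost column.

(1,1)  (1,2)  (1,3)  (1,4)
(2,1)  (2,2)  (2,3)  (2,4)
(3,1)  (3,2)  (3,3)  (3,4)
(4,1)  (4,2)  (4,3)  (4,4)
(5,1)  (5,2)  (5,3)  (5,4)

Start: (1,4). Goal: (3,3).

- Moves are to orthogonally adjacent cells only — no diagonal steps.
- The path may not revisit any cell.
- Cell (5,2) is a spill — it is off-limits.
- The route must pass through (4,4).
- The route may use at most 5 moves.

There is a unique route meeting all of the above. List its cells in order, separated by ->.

(1,4) -> (2,4) -> (3,4) -> (4,4) -> (4,3) -> (3,3)

Any route must reach (4,4) and still end at (3,3) within 5 moves, so the order of the required stops is forced.
Route from (1,4): down 3 to (4,4), left 1 to (4,3), up 1 to (3,3) — 5 moves in all.
Check: all required cells visited; 5 ≤ 5 moves.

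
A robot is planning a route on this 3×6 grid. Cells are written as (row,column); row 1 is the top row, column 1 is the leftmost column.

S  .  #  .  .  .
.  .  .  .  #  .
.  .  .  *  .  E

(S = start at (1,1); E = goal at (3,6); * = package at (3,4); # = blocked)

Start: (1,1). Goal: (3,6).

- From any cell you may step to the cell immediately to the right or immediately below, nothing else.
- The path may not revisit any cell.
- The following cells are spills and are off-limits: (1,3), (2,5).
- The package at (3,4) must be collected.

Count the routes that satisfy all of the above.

7

A right/down-only route from (1,1) to (3,6) makes exactly 2 down-moves and 5 right-moves in some order.
With no other constraints that would be C(7,2) = 21 routes.
Split at (3,4) and multiply the segment counts (each segment already excludes blocked cells): (1,1)→(3,4): 7; (3,4)→(3,6): 1; product = 7.
That gives 7 routes.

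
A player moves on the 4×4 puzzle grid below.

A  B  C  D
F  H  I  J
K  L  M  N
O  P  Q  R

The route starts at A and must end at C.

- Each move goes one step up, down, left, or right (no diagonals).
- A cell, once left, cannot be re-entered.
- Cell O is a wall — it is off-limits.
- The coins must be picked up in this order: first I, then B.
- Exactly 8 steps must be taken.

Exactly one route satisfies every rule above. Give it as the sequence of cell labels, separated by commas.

A, F, K, L, M, I, H, B, C

The waypoints must appear in the order I, B, with no cell reused.
Route from A: down 2 to K, right 2 to M, up 1 to I, left 1 to H, up 1 to B, right 1 to C — 8 moves in all.
Check: order respected (I at step 5, B at step 7); 8 moves as required.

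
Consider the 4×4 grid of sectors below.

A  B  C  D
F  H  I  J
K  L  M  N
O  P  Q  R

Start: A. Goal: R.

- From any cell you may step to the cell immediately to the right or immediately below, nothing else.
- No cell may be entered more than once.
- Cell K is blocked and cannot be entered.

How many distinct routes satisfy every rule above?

A right/down-only route from A to R makes exactly 3 down-moves and 3 right-moves in some order.
With no other constraints that would be C(6,3) = 20 routes.
Subtract routes through each blocked cell (inclusion–exclusion for overlaps): − through K: 4 → 16.
That gives 16 routes.

16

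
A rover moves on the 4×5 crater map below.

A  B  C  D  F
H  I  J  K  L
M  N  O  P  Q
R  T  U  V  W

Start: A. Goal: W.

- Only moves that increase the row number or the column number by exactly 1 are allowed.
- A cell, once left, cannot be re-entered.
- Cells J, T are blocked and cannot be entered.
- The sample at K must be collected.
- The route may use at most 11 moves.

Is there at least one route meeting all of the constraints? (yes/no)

yes

One route that works: A → B → C → D → K → P → V → W.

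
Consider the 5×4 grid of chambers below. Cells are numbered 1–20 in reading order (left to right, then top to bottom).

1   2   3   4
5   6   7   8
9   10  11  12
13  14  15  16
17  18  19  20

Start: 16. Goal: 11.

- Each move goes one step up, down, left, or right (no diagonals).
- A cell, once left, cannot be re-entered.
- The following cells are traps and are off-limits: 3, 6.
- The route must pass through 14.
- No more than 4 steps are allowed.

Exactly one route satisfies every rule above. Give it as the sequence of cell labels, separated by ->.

16 -> 15 -> 14 -> 10 -> 11

The 4-move cap with required stops at 14 leaves no slack for detours.
Route from 16: left 2 to 14, up 1 to 10, right 1 to 11 — 4 moves in all.
Check: all required cells visited; 4 ≤ 4 moves.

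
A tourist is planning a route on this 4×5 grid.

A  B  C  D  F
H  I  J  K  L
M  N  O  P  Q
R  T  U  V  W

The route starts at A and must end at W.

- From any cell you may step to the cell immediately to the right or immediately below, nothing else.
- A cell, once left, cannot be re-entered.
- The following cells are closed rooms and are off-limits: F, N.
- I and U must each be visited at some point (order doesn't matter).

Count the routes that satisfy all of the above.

2

A right/down-only route from A to W makes exactly 3 down-moves and 4 right-moves in some order.
With no other constraints that would be C(7,3) = 35 routes.
A monotone route can only reach the required cells in the order I, U, so split there and multiply the segment counts (each segment already excludes blocked cells): A→I: 2; I→U: 1; U→W: 1; product = 2.
That gives 2 routes.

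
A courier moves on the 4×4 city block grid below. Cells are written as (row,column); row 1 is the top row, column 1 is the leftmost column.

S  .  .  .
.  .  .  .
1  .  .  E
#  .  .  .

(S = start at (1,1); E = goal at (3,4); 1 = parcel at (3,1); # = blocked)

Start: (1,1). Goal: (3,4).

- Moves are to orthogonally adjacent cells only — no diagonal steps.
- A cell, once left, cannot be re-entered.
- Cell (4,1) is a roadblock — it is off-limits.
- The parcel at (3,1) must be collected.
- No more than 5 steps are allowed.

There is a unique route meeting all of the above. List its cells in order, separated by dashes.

The 5-move cap with required stops at (3,1) leaves no slack for detours.
Route from (1,1): down 2 to (3,1), right 3 to (3,4) — 5 moves in all.
Check: all required cells visited; 5 ≤ 5 moves.

(1,1) - (2,1) - (3,1) - (3,2) - (3,3) - (3,4)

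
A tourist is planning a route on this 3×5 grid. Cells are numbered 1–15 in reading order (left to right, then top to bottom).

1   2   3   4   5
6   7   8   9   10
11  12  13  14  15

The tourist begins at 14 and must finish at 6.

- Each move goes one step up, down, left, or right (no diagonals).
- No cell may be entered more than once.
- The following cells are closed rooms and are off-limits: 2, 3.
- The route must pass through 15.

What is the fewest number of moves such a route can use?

6

Any route passes through 15 somewhere between 14 and 6. Summing Manhattan distances along the two legs (14 → 15 → 6) gives a lower bound of 1 + 5 = 6 moves.
A route of 6 moves achieves this: 14 → 15 → 10 → 9 → 8 → 7 → 6.
Since 6 matches the lower bound, it is optimal.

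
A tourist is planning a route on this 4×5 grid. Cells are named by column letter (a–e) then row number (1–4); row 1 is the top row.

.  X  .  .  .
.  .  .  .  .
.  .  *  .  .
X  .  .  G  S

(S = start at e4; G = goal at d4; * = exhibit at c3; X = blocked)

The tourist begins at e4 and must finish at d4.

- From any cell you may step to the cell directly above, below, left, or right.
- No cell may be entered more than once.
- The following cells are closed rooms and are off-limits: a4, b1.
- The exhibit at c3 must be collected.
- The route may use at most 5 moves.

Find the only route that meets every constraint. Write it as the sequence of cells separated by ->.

e4 -> e3 -> d3 -> c3 -> c4 -> d4

Any route must reach c3 and still end at d4 within 5 moves, so the order of the required stops is forced.
Route from e4: up 1 to e3, left 2 to c3, down 1 to c4, right 1 to d4 — 5 moves in all.
Check: all required cells visited; 5 ≤ 5 moves.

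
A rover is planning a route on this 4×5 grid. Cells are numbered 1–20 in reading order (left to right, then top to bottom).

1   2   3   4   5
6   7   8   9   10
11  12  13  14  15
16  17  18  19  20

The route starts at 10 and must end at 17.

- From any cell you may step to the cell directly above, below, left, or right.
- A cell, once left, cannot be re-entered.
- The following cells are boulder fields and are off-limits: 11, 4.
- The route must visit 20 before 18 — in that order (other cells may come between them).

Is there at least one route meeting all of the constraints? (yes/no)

yes

One route that works: 10 → 15 → 20 → 19 → 18 → 17.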